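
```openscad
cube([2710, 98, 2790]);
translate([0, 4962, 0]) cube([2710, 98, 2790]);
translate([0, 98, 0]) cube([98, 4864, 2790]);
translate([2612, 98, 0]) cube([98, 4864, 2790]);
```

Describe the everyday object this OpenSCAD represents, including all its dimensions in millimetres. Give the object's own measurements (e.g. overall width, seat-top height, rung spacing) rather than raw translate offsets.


The wall frame of a small rectangular building: four walls, each 2790 mm tall and 98 mm thick, enclosing a footprint 2710 mm (x) by 5060 mm (y) outside-to-outside, with no floor or roof. The front and back walls (the −y and +y sides) span the full width; the two side walls fit between them.


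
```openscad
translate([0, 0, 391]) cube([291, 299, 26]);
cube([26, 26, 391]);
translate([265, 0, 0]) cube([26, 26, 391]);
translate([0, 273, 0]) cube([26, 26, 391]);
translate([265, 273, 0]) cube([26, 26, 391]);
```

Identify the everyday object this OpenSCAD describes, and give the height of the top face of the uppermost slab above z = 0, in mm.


A stool. The seat height is 417 mm.

A 291×299×26 slab at z = 391 on four corner posts — a stool. The seat top is 391 + 26 = 417 mm.


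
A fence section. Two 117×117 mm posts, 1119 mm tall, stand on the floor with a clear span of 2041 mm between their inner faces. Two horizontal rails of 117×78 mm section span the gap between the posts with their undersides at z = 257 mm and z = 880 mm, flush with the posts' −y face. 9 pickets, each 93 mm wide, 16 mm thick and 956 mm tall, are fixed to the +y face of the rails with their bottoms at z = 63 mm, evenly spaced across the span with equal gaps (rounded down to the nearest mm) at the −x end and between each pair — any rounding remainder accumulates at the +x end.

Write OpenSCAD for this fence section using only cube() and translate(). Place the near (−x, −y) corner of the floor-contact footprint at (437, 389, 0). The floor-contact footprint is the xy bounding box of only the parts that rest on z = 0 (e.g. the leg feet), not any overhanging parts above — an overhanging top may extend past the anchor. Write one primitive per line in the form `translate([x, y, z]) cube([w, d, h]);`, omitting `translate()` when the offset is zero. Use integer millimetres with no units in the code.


translate([437, 389, 0]) cube([117, 117, 1119]);
translate([2595, 389, 0]) cube([117, 117, 1119]);
translate([554, 389, 257]) cube([2041, 117, 78]);
translate([554, 389, 880]) cube([2041, 117, 78]);
translate([674, 506, 63]) cube([93, 16, 956]);
translate([887, 506, 63]) cube([93, 16, 956]);
translate([1100, 506, 63]) cube([93, 16, 956]);
translate([1313, 506, 63]) cube([93, 16, 956]);
translate([1526, 506, 63]) cube([93, 16, 956]);
translate([1739, 506, 63]) cube([93, 16, 956]);
translate([1952, 506, 63]) cube([93, 16, 956]);
translate([2165, 506, 63]) cube([93, 16, 956]);
translate([2378, 506, 63]) cube([93, 16, 956]);


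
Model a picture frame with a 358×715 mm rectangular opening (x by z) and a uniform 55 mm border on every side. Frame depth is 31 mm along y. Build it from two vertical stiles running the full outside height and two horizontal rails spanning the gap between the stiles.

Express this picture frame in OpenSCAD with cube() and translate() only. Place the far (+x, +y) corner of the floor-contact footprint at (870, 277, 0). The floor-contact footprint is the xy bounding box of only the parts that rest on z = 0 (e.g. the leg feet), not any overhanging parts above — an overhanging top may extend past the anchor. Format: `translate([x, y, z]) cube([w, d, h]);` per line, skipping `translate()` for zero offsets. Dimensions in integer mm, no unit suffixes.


translate([402, 246, 0]) cube([55, 31, 825]);
translate([815, 246, 0]) cube([55, 31, 825]);
translate([457, 246, 0]) cube([358, 31, 55]);
translate([457, 246, 770]) cube([358, 31, 55]);


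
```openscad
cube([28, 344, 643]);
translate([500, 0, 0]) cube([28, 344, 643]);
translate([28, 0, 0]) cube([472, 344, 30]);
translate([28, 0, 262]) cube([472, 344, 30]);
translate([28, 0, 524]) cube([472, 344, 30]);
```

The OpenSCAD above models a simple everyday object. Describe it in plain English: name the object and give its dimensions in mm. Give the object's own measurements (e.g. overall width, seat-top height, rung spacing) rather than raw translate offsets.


An open bookshelf. Two side panels, each 28 mm thick, 344 mm deep and 643 mm tall, stand 528 mm apart (outside-to-outside). Between them sit 3 shelves, each 30 mm thick and 344 mm deep, spanning the full gap between the sides. The bottom shelf rests on the floor (its underside at z = 0) and the clear gap between one shelf's top and the next shelf's underside is 232 mm.


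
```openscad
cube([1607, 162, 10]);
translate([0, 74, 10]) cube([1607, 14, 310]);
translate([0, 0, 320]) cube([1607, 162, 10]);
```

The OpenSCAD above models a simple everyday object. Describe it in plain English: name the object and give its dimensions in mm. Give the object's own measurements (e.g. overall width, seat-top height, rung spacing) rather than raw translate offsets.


An I-beam lying along x, 1607 mm long. Overall section height 330 mm. Two flanges 162 mm wide (y) and 10 mm thick, one on the floor and one at the top; a web 14 mm thick runs between them, centred on the flange width.


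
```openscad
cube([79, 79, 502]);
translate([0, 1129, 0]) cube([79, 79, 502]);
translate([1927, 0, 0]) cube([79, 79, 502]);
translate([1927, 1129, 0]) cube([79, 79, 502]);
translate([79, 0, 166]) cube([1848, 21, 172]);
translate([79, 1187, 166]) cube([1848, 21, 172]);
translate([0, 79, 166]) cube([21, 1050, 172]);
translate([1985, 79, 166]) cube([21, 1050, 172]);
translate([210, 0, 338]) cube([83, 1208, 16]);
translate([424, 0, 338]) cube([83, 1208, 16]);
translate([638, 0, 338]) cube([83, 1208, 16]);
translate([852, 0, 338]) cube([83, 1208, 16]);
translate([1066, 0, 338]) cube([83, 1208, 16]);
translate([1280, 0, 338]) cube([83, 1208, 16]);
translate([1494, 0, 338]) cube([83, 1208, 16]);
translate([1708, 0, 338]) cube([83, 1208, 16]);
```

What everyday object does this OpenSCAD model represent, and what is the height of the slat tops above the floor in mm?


A bed frame. The slat-top height is 354 mm.

Four posts, four rails, and a row of slats — a bed frame. Slats sit on the rails at z = 166 + 172 = 338; with slat thickness 16, the top is 354 mm.


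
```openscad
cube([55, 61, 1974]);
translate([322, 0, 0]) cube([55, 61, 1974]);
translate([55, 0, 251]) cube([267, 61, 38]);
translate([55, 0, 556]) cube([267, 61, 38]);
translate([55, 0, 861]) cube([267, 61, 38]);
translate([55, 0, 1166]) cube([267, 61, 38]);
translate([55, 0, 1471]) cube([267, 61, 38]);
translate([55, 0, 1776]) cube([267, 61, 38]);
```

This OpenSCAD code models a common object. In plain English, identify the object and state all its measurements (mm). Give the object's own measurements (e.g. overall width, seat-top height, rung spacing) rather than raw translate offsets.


A straight ladder. Two 55×61 mm vertical rails, 1974 mm tall, stand 377 mm apart (outside-to-outside) with their front faces coplanar on the −y side. 6 rungs, each 61 mm deep and 38 mm tall, span between the inner faces of the rails, front faces flush with the rails. The lowest rung's underside is at z = 251 mm and rungs are spaced 305 mm apart (underside to underside).


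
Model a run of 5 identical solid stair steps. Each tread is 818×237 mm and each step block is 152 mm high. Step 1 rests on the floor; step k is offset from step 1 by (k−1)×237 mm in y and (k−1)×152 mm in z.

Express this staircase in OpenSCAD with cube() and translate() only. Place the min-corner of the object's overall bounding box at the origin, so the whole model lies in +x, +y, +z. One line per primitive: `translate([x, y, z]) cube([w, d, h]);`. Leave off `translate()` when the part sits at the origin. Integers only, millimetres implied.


cube([818, 237, 152]);
translate([0, 237, 152]) cube([818, 237, 152]);
translate([0, 474, 304]) cube([818, 237, 152]);
translate([0, 711, 456]) cube([818, 237, 152]);
translate([0, 948, 608]) cube([818, 237, 152]);


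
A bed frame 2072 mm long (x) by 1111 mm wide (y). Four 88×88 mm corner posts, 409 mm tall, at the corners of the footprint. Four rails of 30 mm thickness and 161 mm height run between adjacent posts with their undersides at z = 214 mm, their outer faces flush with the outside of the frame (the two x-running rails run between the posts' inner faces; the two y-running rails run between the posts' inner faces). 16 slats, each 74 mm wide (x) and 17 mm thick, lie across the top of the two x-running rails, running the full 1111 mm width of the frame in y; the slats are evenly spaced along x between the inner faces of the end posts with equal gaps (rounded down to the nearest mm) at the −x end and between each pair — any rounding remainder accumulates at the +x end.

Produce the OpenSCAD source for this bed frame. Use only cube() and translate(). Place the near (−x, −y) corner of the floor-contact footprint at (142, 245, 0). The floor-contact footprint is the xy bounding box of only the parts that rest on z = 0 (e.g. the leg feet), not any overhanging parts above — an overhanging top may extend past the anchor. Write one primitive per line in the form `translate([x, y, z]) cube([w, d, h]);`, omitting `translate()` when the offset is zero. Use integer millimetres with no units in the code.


// slat z = rail_z + rail_h = 214 + 161 = 375
// slat gap = ⌊(1896 − 16·74) / 17⌋ = 41
translate([142, 245, 0]) cube([88, 88, 409]);
translate([142, 1268, 0]) cube([88, 88, 409]);
translate([2126, 245, 0]) cube([88, 88, 409]);
translate([2126, 1268, 0]) cube([88, 88, 409]);
translate([230, 245, 214]) cube([1896, 30, 161]);
translate([230, 1326, 214]) cube([1896, 30, 161]);
translate([142, 333, 214]) cube([30, 935, 161]);
translate([2184, 333, 214]) cube([30, 935, 161]);
translate([271, 245, 375]) cube([74, 1111, 17]);
translate([386, 245, 375]) cube([74, 1111, 17]);
translate([501, 245, 375]) cube([74, 1111, 17]);
translate([616, 245, 375]) cube([74, 1111, 17]);
translate([731, 245, 375]) cube([74, 1111, 17]);
translate([846, 245, 375]) cube([74, 1111, 17]);
translate([961, 245, 375]) cube([74, 1111, 17]);
translate([1076, 245, 375]) cube([74, 1111, 17]);
translate([1191, 245, 375]) cube([74, 1111, 17]);
translate([1306, 245, 375]) cube([74, 1111, 17]);
translate([1421, 245, 375]) cube([74, 1111, 17]);
translate([1536, 245, 375]) cube([74, 1111, 17]);
translate([1651, 245, 375]) cube([74, 1111, 17]);
translate([1766, 245, 375]) cube([74, 1111, 17]);
translate([1881, 245, 375]) cube([74, 1111, 17]);
translate([1996, 245, 375]) cube([74, 1111, 17]);


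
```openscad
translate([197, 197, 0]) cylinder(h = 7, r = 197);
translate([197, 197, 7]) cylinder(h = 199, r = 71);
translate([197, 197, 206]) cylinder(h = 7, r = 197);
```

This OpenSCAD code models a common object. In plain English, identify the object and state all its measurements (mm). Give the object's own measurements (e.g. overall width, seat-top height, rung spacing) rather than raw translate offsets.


A spool: two coaxial disc flanges of radius 197 mm and thickness 7 mm, joined by a core cylinder of radius 71 mm and height 199 mm. The lower flange rests on z = 0 and the three cylinders share a vertical axis.


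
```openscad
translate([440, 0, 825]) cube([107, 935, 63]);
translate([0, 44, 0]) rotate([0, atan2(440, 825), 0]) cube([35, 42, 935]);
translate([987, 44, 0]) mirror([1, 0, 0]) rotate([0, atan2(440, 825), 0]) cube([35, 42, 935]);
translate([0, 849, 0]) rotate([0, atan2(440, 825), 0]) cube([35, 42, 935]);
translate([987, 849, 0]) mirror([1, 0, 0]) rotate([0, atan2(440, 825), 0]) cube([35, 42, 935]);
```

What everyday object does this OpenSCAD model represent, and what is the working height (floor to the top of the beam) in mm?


A sawhorse. The overall height is 888 mm.

A beam across two mirrored pairs of raked legs — a sawhorse. The beam's underside is at z = 825 (matching the legs' vertical rise in atan2(440, 825)) and the beam is 63 mm tall, so its top is at 825 + 63 = 888 mm. The raked legs top out at the beam's underside, so that is the highest point.


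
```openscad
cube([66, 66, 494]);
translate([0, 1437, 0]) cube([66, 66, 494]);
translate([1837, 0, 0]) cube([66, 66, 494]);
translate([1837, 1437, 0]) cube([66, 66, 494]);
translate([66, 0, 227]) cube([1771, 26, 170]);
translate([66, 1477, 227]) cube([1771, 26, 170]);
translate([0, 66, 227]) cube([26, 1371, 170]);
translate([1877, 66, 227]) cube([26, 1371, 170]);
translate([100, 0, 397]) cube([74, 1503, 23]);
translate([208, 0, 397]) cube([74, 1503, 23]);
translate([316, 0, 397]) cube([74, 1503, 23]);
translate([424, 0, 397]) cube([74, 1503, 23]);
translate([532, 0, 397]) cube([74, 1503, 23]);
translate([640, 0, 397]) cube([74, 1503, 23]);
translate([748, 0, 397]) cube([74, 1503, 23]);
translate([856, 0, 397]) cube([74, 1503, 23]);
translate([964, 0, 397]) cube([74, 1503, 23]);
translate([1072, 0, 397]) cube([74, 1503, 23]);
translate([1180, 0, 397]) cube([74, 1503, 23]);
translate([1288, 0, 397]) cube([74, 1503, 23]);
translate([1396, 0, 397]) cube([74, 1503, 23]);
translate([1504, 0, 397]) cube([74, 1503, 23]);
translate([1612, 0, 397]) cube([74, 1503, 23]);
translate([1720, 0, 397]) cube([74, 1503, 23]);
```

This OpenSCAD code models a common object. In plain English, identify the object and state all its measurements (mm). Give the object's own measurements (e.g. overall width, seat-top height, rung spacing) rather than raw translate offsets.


A bed frame 1903 mm long (x) by 1503 mm wide (y). Four 66×66 mm corner posts, 494 mm tall, at the corners of the footprint. Four rails of 26 mm thickness and 170 mm height run between adjacent posts with their undersides at z = 227 mm, their outer faces flush with the outside of the frame (the two x-running rails run between the posts' inner faces; the two y-running rails run between the posts' inner faces). 16 slats, each 74 mm wide (x) and 23 mm thick, lie across the top of the two x-running rails, running the full 1503 mm width of the frame in y; along x they sit between the end posts with a 34 mm gap after the −x posts and between neighbouring slats, leaving 43 mm before the +x posts.


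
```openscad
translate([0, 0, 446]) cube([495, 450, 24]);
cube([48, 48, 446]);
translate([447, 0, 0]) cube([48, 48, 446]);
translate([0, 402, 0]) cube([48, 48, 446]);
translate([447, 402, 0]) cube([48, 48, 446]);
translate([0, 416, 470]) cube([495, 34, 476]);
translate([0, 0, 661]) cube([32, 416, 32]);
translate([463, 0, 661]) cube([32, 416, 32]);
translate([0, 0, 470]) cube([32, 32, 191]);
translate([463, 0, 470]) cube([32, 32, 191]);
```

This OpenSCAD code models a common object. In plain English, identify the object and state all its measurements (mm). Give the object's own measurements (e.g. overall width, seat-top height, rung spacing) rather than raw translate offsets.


A chair. The seat is a 495×450×24 mm slab with its top at z = 470 mm, on four 48×48 mm corner legs (flush with the seat edges, standing on z = 0). A flat backrest 34 mm thick, 476 mm tall, spans the full seat width and rises from the seat top along its +y edge, rear face flush with the rear of the seat. Two armrests of 32×32 mm section run along each side from the seat's front edge to the front of the backrest, top faces 223 mm above the seat top and outer faces flush with the seat's x-edges; a 32×32 mm post under the front of each armrest stands on the seat at the front corner.


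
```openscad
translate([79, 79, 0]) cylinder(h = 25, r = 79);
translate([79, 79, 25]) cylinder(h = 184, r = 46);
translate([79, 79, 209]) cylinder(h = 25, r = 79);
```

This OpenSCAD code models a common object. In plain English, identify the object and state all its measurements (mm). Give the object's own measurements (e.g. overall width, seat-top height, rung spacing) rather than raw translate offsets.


A spool: two coaxial disc flanges of radius 79 mm and thickness 25 mm, joined by a core cylinder of radius 46 mm and height 184 mm. The lower flange rests on z = 0 and the three cylinders share a vertical axis.


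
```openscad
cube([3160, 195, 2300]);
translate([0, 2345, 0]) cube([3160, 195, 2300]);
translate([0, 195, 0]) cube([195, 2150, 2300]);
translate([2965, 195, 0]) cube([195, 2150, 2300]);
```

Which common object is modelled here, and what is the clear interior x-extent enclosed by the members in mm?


A house (or room) frame. The interior width is 2770 mm.

Four 2300 mm walls enclosing a rectangle with no floor or roof — a room or house frame. Outside width is 3160 mm and wall thickness is 195 mm, so the interior width is 3160 − 2 × 195 = 2770 mm.


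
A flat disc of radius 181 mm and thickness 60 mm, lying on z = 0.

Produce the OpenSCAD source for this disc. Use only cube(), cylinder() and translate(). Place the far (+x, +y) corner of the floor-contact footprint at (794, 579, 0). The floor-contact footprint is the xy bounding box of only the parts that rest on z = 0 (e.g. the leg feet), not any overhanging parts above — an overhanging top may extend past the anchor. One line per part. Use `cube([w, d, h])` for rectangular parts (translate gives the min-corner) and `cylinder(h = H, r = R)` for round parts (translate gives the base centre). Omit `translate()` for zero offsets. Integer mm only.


translate([613, 398, 0]) cylinder(h = 60, r = 181);


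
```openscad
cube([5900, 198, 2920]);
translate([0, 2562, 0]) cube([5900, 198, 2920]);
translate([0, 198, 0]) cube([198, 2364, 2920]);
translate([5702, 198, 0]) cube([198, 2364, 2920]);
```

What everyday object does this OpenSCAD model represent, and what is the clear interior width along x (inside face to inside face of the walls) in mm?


A house (or room) frame. The interior width is 5504 mm.

Four 2920 mm walls enclosing a rectangle with no floor or roof — a room or house frame. Outside width is 5900 mm and wall thickness is 198 mm, so the interior width is 5900 − 2 × 198 = 5504 mm.


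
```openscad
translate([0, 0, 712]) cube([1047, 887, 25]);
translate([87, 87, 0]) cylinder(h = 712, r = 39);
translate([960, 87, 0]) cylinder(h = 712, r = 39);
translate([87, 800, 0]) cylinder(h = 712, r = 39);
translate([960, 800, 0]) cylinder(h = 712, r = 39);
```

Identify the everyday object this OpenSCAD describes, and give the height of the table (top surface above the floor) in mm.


A table. The table height is 737 mm.

A 1047×887×25 slab sits at z = 712 on four Ø78 mm round legs — a table. The top surface is at 712 + 25 = 737 mm.


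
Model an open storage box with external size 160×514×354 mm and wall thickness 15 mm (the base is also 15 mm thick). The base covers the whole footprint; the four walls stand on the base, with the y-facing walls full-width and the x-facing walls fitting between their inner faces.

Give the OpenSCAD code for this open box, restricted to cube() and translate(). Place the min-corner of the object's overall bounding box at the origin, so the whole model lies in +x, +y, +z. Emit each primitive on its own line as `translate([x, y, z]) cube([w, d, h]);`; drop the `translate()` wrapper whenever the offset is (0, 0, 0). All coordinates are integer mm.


cube([160, 514, 15]);
translate([0, 0, 15]) cube([160, 15, 339]);
translate([0, 499, 15]) cube([160, 15, 339]);
translate([0, 15, 15]) cube([15, 484, 339]);
translate([145, 15, 15]) cube([15, 484, 339]);


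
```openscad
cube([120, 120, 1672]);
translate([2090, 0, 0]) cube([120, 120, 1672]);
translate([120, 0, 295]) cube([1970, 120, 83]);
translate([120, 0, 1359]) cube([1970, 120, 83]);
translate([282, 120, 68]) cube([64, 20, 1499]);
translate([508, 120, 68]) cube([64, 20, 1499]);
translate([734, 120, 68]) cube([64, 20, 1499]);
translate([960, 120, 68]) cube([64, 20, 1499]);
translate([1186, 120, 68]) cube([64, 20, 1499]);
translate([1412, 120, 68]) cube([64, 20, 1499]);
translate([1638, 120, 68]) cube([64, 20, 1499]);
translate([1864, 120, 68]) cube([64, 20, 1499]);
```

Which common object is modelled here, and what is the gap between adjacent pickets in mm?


A fence section. The picket gap is 162 mm.

Two posts, two rails, 8 pickets — a fence section. Span 1970 mm holds 8 pickets of 64 mm with 9 equal gaps: ⌊(1970 − 8·64) / 9⌋ = 162 mm.


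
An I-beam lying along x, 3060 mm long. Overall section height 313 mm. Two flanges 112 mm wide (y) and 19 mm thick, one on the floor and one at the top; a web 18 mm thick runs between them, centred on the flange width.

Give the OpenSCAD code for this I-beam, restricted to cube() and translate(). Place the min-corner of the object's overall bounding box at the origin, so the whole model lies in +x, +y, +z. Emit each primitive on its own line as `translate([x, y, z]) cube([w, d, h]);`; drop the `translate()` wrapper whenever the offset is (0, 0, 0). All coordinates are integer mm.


cube([3060, 112, 19]);
translate([0, 47, 19]) cube([3060, 18, 275]);
translate([0, 0, 294]) cube([3060, 112, 19]);


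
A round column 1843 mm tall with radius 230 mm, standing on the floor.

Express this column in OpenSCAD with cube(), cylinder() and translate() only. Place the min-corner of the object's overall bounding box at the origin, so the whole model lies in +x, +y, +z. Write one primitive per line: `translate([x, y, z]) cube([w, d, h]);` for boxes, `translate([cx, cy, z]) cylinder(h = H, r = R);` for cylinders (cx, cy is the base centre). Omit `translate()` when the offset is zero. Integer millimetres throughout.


translate([230, 230, 0]) cylinder(h = 1843, r = 230);


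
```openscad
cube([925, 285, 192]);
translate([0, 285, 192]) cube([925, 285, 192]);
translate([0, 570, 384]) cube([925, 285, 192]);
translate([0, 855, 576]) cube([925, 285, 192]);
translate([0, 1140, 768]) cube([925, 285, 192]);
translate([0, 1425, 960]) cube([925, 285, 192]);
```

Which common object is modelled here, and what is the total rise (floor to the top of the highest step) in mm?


A staircase. The total rise is 1152 mm.

6 identical blocks, each offset up and back from the previous — a staircase. Each step is 192 mm tall and there are 6 of them, so the total rise is 6 × 192 = 1152 mm.


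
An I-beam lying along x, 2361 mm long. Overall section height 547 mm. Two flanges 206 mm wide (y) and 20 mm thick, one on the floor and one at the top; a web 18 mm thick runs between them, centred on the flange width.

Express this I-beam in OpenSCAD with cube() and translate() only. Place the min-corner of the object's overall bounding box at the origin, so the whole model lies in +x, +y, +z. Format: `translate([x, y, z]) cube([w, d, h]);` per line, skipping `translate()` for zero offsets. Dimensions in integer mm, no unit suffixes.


cube([2361, 206, 20]);
translate([0, 94, 20]) cube([2361, 18, 507]);
translate([0, 0, 527]) cube([2361, 206, 20]);


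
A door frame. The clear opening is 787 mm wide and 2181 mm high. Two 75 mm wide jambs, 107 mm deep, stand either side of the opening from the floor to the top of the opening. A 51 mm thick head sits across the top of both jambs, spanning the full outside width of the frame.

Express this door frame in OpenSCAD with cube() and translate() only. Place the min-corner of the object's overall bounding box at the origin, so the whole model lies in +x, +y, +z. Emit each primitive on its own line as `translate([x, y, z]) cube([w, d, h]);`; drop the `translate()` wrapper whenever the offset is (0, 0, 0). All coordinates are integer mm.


cube([75, 107, 2181]);
translate([862, 0, 0]) cube([75, 107, 2181]);
translate([0, 0, 2181]) cube([937, 107, 51]);


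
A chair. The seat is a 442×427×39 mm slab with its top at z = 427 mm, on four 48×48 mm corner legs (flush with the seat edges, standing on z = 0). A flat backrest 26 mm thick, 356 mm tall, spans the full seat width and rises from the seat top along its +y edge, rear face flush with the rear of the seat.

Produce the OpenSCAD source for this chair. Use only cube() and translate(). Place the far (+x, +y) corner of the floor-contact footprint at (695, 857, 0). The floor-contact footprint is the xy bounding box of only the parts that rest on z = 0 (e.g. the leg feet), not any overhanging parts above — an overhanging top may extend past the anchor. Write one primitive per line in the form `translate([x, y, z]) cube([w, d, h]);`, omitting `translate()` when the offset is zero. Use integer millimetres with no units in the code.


translate([253, 430, 388]) cube([442, 427, 39]);
translate([253, 430, 0]) cube([48, 48, 388]);
translate([647, 430, 0]) cube([48, 48, 388]);
translate([253, 809, 0]) cube([48, 48, 388]);
translate([647, 809, 0]) cube([48, 48, 388]);
translate([253, 831, 427]) cube([442, 26, 356]);


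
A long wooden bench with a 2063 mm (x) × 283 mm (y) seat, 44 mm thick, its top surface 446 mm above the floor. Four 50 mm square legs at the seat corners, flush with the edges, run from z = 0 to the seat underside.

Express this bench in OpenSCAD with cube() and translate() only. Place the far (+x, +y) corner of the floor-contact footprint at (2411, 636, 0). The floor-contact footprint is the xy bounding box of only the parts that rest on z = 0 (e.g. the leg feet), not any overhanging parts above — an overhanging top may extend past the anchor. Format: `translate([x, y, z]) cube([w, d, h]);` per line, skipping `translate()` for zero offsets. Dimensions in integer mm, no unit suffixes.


translate([348, 353, 402]) cube([2063, 283, 44]);
translate([348, 353, 0]) cube([50, 50, 402]);
translate([348, 586, 0]) cube([50, 50, 402]);
translate([2361, 353, 0]) cube([50, 50, 402]);
translate([2361, 586, 0]) cube([50, 50, 402]);


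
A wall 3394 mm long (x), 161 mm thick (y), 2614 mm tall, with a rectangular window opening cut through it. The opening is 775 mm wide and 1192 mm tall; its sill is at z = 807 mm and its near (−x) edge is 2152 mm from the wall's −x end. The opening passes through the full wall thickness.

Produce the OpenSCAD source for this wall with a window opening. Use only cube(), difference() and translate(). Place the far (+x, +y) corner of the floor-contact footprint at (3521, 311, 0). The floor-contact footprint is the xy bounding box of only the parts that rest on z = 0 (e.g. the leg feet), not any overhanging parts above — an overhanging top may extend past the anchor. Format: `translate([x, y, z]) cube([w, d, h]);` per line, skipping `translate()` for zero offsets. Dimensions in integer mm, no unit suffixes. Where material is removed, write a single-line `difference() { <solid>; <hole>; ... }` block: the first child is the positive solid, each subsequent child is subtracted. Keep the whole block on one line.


difference() { translate([127, 150, 0]) cube([3394, 161, 2614]); translate([2279, 150, 807]) cube([775, 161, 1192]); }


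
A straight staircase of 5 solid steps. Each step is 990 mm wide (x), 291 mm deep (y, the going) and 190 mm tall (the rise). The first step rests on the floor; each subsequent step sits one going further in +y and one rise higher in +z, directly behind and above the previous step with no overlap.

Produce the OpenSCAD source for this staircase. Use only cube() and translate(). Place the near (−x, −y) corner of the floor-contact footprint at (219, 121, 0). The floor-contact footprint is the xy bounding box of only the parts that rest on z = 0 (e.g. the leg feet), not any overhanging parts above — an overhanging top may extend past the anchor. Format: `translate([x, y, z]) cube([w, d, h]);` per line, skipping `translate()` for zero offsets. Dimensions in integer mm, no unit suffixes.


translate([219, 121, 0]) cube([990, 291, 190]);
translate([219, 412, 190]) cube([990, 291, 190]);
translate([219, 703, 380]) cube([990, 291, 190]);
translate([219, 994, 570]) cube([990, 291, 190]);
translate([219, 1285, 760]) cube([990, 291, 190]);


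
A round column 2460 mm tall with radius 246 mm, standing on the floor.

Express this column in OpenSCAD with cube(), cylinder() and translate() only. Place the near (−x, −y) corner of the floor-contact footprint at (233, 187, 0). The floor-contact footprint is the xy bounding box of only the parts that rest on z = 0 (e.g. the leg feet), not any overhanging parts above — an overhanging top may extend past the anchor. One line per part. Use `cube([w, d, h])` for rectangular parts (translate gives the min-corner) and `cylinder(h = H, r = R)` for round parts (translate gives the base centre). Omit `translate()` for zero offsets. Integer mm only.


translate([479, 433, 0]) cylinder(h = 2460, r = 246);


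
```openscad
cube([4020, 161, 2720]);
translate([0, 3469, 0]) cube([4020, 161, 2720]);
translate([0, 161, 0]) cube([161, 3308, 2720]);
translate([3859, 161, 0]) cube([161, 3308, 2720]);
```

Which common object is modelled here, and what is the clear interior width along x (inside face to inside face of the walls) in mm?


A house (or room) frame. The interior width is 3698 mm.

Four 2720 mm walls enclosing a rectangle with no floor or roof — a room or house frame. Outside width is 4020 mm and wall thickness is 161 mm, so the interior width is 4020 − 2 × 161 = 3698 mm.


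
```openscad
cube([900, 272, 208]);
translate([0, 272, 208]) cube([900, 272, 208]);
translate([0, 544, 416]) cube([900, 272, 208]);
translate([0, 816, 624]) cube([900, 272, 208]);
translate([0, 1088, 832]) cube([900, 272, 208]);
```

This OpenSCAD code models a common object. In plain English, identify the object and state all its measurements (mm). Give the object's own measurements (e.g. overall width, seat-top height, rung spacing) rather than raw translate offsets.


A straight staircase of 5 solid steps. Each step is 900 mm wide (x), 272 mm deep (y, the going) and 208 mm tall (the rise). The first step rests on the floor; each subsequent step sits one going further in +y and one rise higher in +z, directly behind and above the previous step with no overlap.


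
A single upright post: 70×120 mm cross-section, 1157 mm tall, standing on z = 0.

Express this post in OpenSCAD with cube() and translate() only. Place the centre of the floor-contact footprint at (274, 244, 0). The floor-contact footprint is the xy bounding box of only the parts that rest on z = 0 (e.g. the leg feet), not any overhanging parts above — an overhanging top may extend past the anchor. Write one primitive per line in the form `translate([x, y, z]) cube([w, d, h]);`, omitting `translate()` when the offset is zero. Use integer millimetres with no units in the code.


translate([239, 184, 0]) cube([70, 120, 1157]);


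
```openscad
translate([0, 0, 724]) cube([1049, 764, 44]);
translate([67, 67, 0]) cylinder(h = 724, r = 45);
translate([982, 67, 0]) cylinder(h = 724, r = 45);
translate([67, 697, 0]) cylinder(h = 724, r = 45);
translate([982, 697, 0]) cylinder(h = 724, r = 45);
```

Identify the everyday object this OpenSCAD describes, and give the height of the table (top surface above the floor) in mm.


A table. The table height is 768 mm.

A 1049×764×44 slab sits at z = 724 on four Ø90 mm round legs — a table. The top surface is at 724 + 44 = 768 mm.


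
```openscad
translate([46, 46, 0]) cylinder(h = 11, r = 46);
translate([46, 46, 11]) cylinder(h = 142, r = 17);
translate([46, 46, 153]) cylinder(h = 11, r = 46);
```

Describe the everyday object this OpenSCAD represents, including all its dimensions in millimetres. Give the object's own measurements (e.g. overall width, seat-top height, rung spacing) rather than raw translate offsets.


A spool: two coaxial disc flanges of radius 46 mm and thickness 11 mm, joined by a core cylinder of radius 17 mm and height 142 mm. The lower flange rests on z = 0 and the three cylinders share a vertical axis.


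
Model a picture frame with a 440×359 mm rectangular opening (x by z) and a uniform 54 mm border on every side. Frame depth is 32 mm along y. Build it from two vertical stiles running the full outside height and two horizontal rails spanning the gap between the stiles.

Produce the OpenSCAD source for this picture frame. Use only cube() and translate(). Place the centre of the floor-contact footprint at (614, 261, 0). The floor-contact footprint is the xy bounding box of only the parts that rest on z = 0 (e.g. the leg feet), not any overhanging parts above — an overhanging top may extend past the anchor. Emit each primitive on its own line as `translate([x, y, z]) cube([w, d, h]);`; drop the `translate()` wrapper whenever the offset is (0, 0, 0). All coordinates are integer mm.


translate([340, 245, 0]) cube([54, 32, 467]);
translate([834, 245, 0]) cube([54, 32, 467]);
translate([394, 245, 0]) cube([440, 32, 54]);
translate([394, 245, 413]) cube([440, 32, 54]);


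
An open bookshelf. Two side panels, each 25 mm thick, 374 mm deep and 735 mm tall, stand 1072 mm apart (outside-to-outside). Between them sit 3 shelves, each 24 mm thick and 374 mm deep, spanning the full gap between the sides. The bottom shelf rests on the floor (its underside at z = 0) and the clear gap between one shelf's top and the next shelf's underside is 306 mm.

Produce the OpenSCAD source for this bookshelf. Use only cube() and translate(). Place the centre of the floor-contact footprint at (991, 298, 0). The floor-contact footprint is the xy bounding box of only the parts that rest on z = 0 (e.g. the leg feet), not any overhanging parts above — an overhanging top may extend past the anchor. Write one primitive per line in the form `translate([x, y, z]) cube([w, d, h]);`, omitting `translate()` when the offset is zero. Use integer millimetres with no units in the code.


translate([455, 111, 0]) cube([25, 374, 735]);
translate([1502, 111, 0]) cube([25, 374, 735]);
translate([480, 111, 0]) cube([1022, 374, 24]);
translate([480, 111, 330]) cube([1022, 374, 24]);
translate([480, 111, 660]) cube([1022, 374, 24]);


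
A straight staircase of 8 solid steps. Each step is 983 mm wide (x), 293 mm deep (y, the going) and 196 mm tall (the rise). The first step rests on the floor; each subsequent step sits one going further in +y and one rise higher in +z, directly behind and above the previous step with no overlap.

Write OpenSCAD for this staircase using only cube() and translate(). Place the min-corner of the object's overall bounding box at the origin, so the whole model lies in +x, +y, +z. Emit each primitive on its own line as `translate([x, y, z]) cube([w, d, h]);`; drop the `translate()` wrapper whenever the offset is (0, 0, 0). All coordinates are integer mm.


cube([983, 293, 196]);
translate([0, 293, 196]) cube([983, 293, 196]);
translate([0, 586, 392]) cube([983, 293, 196]);
translate([0, 879, 588]) cube([983, 293, 196]);
translate([0, 1172, 784]) cube([983, 293, 196]);
translate([0, 1465, 980]) cube([983, 293, 196]);
translate([0, 1758, 1176]) cube([983, 293, 196]);
translate([0, 2051, 1372]) cube([983, 293, 196]);


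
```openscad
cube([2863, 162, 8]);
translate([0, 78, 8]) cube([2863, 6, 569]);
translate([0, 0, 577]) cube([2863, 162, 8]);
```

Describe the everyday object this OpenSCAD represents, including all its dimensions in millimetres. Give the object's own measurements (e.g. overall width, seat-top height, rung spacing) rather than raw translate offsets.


An I-beam lying along x, 2863 mm long. Overall section height 585 mm. Two flanges 162 mm wide (y) and 8 mm thick, one on the floor and one at the top; a web 6 mm thick runs between them, centred on the flange width.


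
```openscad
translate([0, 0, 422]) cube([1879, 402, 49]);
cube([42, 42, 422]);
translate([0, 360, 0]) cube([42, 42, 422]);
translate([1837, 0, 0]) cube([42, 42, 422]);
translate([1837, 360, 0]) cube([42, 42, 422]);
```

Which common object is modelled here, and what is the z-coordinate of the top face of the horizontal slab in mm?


A bench. The seat-top height is 471 mm.

A long slab on four corner posts — a bench. The slab sits at z = 422 with thickness 49, so the top is 422 + 49 = 471 mm.


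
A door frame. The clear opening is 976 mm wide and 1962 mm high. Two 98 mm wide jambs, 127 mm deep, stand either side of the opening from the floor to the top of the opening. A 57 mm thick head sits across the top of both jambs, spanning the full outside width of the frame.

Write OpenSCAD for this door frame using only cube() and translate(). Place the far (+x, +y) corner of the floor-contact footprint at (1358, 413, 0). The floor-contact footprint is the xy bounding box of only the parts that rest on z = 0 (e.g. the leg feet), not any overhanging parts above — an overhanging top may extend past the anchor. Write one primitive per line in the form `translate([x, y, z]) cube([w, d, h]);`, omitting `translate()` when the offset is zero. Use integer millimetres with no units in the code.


translate([186, 286, 0]) cube([98, 127, 1962]);
translate([1260, 286, 0]) cube([98, 127, 1962]);
translate([186, 286, 1962]) cube([1172, 127, 57]);


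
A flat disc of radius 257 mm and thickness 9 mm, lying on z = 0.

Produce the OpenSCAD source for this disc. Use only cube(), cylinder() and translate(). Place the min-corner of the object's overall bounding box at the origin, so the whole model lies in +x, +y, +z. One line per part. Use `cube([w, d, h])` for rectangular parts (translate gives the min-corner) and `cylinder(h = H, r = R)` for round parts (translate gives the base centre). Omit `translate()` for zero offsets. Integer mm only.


translate([257, 257, 0]) cylinder(h = 9, r = 257);


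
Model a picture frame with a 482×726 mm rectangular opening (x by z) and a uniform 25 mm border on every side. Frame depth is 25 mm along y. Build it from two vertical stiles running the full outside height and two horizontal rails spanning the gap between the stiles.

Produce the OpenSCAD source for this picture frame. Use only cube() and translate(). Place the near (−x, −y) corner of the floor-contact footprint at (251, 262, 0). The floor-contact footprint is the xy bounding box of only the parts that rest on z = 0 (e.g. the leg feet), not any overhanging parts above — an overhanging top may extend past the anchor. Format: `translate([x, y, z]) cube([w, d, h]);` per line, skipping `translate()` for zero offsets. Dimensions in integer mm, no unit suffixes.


translate([251, 262, 0]) cube([25, 25, 776]);
translate([758, 262, 0]) cube([25, 25, 776]);
translate([276, 262, 0]) cube([482, 25, 25]);
translate([276, 262, 751]) cube([482, 25, 25]);


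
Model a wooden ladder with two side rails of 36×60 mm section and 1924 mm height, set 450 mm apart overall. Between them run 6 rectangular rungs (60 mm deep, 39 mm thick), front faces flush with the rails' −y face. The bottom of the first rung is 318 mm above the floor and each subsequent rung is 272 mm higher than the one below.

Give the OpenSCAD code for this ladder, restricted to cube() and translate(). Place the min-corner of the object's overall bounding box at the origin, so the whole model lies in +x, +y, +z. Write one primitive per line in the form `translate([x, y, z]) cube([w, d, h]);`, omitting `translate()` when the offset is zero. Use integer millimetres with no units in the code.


// rung span = 450 - 2*36 = 378
// rung[k] z = 318 + k*272
cube([36, 60, 1924]);
translate([414, 0, 0]) cube([36, 60, 1924]);
translate([36, 0, 318]) cube([378, 60, 39]);
translate([36, 0, 590]) cube([378, 60, 39]);
translate([36, 0, 862]) cube([378, 60, 39]);
translate([36, 0, 1134]) cube([378, 60, 39]);
translate([36, 0, 1406]) cube([378, 60, 39]);
translate([36, 0, 1678]) cube([378, 60, 39]);


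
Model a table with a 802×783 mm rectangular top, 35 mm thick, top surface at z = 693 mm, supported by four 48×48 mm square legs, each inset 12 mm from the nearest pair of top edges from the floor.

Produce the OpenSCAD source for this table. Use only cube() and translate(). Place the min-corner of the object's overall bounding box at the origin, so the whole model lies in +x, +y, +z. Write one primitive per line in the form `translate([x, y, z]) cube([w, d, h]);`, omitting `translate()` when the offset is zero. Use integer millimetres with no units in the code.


translate([0, 0, 658]) cube([802, 783, 35]);
translate([12, 12, 0]) cube([48, 48, 658]);
translate([742, 12, 0]) cube([48, 48, 658]);
translate([12, 723, 0]) cube([48, 48, 658]);
translate([742, 723, 0]) cube([48, 48, 658]);
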